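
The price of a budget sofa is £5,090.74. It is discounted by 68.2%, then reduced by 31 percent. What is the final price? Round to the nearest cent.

£1,117.01

68.2% decrease: £5,090.74 × 0.318 = £1618.85532.
Apply the 31% decrease: £1618.85532 × 0.69 = £1117.0101708 ≈ £1,117.01.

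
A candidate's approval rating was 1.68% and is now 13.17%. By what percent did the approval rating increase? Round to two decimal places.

683.93%

The change is 13.17 − 1.68 = 11.49 percentage points.
Relative to the original 1.68%, that is 11.49 ÷ 1.68 ≈ 683.93%.
So the approval rating rose by 683.93%.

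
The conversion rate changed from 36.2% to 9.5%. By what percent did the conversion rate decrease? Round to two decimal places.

The change is 9.5 − 36.2 = -26.7 percentage points.
Relative to the original 36.2%, that is -26.7 ÷ 36.2 ≈ -73.76%.
So the conversion rate fell by 73.76%.

73.76%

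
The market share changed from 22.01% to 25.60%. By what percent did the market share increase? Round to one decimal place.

The change is 25.60 − 22.01 = 3.59 percentage points.
Relative to the original 22.01%, that is 3.59 ÷ 22.01 ≈ 16.3%.
So the market share rose by 16.3%.

16.3%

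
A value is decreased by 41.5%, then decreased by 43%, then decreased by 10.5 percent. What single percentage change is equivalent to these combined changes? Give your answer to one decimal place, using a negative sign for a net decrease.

A 41.5% decrease multiplies by 0.585.
Then a 43% decrease: 0.585 × 0.57 = 0.33345.
Then a 10.5% decrease: 0.33345 × 0.895 = 0.29843775.
Overall factor 0.29843775, i.e. -70.2%.

-70.2%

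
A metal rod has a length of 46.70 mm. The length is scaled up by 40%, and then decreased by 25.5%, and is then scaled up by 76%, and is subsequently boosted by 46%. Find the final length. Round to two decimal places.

Apply the 40% increase: 46.70 × 1.4 = 65.38.
25.5% decrease: 65.38 × 0.745 = 48.7081.
Apply the 76% increase: 48.7081 × 1.76 = 85.726256.
Apply the 46% increase: 85.726256 × 1.46 = 125.16033376 ≈ 125.16.

125.16 mm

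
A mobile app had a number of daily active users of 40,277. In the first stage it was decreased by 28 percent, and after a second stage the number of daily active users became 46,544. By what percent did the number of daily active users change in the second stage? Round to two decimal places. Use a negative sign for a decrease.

After the first stage: 40,277 × 0.72 = 28999.44.
Second-stage multiplier: 46,544 ÷ 28999.44 ≈ 1.604997.
That is a change of 60.50%.

60.50%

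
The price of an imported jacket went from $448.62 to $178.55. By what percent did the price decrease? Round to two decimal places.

60.20%

Change: $178.55 − $448.62 = -$270.07.
Relative to the original: -$270.07 ÷ $448.62 ≈ -60.20%.
So the price decreased by 60.20%.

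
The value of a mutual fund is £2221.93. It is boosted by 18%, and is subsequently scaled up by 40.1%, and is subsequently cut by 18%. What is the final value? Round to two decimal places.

£3012.07

After the 18% increase: £2221.93 × 1.18 = £2621.8774.
40.1% increase: £2621.8774 × 1.401 = £3673.2502374.
After the 18% decrease: £3673.2502374 × 0.82 = £3012.065194668 ≈ £3012.07.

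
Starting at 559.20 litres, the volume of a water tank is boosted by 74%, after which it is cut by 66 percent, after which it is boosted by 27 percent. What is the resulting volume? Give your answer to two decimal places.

420.14 litres

Each change multiplies by a factor: 1.74 × 0.34 × 1.27 = 0.751332.
559.20 × 0.751332 = 420.1448544 ≈ 420.14.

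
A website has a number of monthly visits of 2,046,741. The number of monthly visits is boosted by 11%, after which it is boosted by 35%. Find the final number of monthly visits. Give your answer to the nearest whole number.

3,067,041

11% increase: 2,046,741 × 1.11 = 2271882.51.
35% increase: 2271882.51 × 1.35 = 3067041.3885 ≈ 3,067,041.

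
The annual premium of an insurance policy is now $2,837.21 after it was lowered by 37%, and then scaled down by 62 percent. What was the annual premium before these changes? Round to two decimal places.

Undoing the 62% decrease: $2,837.21 ÷ 0.38 ≈ $7466.342105.
Undoing the 37% decrease: $7466.342105 ÷ 0.63 ≈ $11,851.34.

$11,851.34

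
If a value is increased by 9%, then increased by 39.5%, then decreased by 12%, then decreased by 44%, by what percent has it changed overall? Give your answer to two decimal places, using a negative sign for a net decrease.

The combined multiplier is 1.09 × 1.395 × 0.88 × 0.56 = 0.74932704.
That corresponds to a decrease of 25.07%.

-25.07%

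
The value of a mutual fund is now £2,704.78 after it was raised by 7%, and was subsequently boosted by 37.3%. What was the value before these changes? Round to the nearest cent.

The overall multiplier applied was 1.07 × 1.373 = 1.46911.
So the original value was £2,704.78 ÷ 1.46911 ≈ £1,841.10.

£1,841.10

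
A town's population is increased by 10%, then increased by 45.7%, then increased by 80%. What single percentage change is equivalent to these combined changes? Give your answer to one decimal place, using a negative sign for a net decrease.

The combined multiplier is 1.1 × 1.457 × 1.8 = 2.88486.
That corresponds to an increase of 188.5%.

188.5%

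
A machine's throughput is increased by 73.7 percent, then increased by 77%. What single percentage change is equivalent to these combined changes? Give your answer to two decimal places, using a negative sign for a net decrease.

A 73.7% increase multiplies by 1.737.
Then a 77% increase: 1.737 × 1.77 = 3.07449.
Overall factor 3.07449, i.e. 207.45%.

207.45%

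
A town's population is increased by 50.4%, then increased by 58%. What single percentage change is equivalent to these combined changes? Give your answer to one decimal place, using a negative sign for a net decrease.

137.6%

A 50.4% increase multiplies by 1.504.
Then a 58% increase: 1.504 × 1.58 = 2.37632.
Overall factor 2.37632, i.e. 137.6%.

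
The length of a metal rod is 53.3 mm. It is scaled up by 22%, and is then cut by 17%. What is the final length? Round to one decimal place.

54.0 mm

Apply the 22% increase: 53.3 × 1.22 = 65.026.
After the 17% decrease: 65.026 × 0.83 = 53.97158 ≈ 54.0.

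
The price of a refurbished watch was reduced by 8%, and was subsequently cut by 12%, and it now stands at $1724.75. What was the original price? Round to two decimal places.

The overall multiplier applied was 0.92 × 0.88 = 0.8096.
So the original price was $1724.75 ÷ 0.8096 ≈ $2130.37.

$2130.37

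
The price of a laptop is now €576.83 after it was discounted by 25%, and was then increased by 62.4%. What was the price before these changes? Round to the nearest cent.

€473.59

Undoing the 62.4% increase: €576.83 ÷ 1.624 ≈ €355.190887.
Undoing the 25% decrease: €355.190887 ÷ 0.75 ≈ €473.59.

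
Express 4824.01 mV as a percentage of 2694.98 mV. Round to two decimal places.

4824.01 mV ÷ 2694.98 mV ≈ 179.00%.

179.00%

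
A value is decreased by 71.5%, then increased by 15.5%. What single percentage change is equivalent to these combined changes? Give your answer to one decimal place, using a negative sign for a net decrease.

The combined multiplier is 0.285 × 1.155 = 0.329175.
That corresponds to a decrease of 67.1%.

-67.1%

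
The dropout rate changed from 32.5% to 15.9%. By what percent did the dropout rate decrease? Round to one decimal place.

51.1%

The change is 15.9 − 32.5 = -16.6 percentage points.
Relative to the original 32.5%, that is -16.6 ÷ 32.5 ≈ -51.1%.
So the dropout rate fell by 51.1%.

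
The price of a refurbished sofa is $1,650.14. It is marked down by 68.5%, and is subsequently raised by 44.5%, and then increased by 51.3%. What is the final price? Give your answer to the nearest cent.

$1,136.42

Each change multiplies by a factor: 0.315 × 1.445 × 1.513 = 0.688679775.
$1,650.14 × 0.688679775 = $1136.4180439185 ≈ $1,136.42.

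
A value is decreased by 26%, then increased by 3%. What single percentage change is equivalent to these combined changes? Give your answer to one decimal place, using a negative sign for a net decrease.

A 26% decrease multiplies by 0.74.
Then a 3% increase: 0.74 × 1.03 = 0.7622.
Overall factor 0.7622, i.e. -23.8%.

-23.8%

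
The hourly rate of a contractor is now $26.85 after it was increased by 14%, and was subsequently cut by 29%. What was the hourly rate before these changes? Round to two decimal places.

$33.17

The overall multiplier applied was 1.14 × 0.71 = 0.8094.
So the original hourly rate was $26.85 ÷ 0.8094 ≈ $33.17.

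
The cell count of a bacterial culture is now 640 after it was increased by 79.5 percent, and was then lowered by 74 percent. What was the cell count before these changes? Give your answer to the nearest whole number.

Undoing the 74% decrease: 640 ÷ 0.26 ≈ 2461.538462.
Undoing the 79.5% increase: 2461.538462 ÷ 1.795 ≈ 1371.

1371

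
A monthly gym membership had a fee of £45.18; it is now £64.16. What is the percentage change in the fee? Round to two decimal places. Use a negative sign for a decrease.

Change: £64.16 − £45.18 = £18.98.
Relative to the original: £18.98 ÷ £45.18 ≈ 42.01%.

42.01%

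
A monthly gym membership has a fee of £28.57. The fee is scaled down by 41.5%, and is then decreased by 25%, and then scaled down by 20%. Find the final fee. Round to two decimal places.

After the 41.5% decrease: £28.57 × 0.585 = £16.71345.
Apply the 25% decrease: £16.71345 × 0.75 = £12.5350875.
20% decrease: £12.5350875 × 0.8 = £10.02807 ≈ £10.03.

£10.03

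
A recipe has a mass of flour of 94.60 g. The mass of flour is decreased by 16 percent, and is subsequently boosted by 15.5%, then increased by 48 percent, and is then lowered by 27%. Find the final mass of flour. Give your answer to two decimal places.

99.16 g

After the 16% decrease: 94.60 × 0.84 = 79.464.
15.5% increase: 79.464 × 1.155 = 91.78092.
After the 48% increase: 91.78092 × 1.48 = 135.8357616.
27% decrease: 135.8357616 × 0.73 = 99.160105968 ≈ 99.16.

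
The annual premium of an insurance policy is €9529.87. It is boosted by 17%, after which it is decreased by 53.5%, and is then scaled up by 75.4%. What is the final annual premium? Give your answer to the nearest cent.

Each change multiplies by a factor: 1.17 × 0.465 × 1.754 = 0.9542637.
€9529.87 × 0.9542637 = €9094.009006719 ≈ €9094.01.

€9094.01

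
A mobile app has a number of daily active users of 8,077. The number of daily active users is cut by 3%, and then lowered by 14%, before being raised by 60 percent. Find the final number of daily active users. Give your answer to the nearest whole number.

10,781

After the 3% decrease: 8,077 × 0.97 = 7834.69.
14% decrease: 7834.69 × 0.86 = 6737.8334.
60% increase: 6737.8334 × 1.6 = 10780.53344 ≈ 10,781.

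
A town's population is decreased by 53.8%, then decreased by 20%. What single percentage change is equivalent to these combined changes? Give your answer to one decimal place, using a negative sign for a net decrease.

-63.0%

The combined multiplier is 0.462 × 0.8 = 0.3696.
That corresponds to a decrease of 63.0%.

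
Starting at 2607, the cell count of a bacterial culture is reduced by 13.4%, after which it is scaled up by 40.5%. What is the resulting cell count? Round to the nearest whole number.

Apply the 13.4% decrease: 2607 × 0.866 = 2257.662.
40.5% increase: 2257.662 × 1.405 = 3172.01511 ≈ 3172.

3172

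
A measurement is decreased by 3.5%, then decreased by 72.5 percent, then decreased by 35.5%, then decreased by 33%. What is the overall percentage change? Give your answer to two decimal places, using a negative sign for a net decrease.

A 3.5% decrease multiplies by 0.965.
Then a 72.5% decrease: 0.965 × 0.275 = 0.265375.
Then a 35.5% decrease: 0.265375 × 0.645 = 0.171166875.
Then a 33% decrease: 0.171166875 × 0.67 = 0.11468180625.
Overall factor 0.11468180625, i.e. -88.53%.

-88.53%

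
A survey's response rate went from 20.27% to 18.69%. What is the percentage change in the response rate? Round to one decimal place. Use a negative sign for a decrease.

The change is 18.69 − 20.27 = -1.58 percentage points.
Relative to the original 20.27%, that is -1.58 ÷ 20.27 ≈ -7.8%.

-7.8%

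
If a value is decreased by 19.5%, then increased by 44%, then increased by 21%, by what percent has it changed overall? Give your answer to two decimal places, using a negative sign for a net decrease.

The combined multiplier is 0.805 × 1.44 × 1.21 = 1.402632.
That corresponds to an increase of 40.26%.

40.26%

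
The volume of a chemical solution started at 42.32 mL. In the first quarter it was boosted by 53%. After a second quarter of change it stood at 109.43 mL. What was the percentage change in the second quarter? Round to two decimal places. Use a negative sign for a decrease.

69.00%

After the first quarter: 42.32 × 1.53 = 64.7496.
Second-quarter multiplier: 109.43 ÷ 64.7496 ≈ 1.690049.
That is a change of 69.00%.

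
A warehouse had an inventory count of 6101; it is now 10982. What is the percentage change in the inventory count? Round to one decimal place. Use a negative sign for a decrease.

Change: 10982 − 6101 = 4881.
Relative to the original: 4881 ÷ 6101 ≈ 80.0%.

80.0%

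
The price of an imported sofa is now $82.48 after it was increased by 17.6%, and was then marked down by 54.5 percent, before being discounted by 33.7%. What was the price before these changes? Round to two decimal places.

$232.50

The overall multiplier applied was 1.176 × 0.455 × 0.663 = 0.35475804.
So the original price was $82.48 ÷ 0.35475804 ≈ $232.50.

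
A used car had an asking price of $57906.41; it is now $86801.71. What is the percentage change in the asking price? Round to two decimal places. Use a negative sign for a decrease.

49.90%

Change: $86801.71 − $57906.41 = $28895.30.
Relative to the original: $28895.30 ÷ $57906.41 ≈ 49.90%.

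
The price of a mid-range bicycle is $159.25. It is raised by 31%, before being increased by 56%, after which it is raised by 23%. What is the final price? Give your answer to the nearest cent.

$400.30

Each change multiplies by a factor: 1.31 × 1.56 × 1.23 = 2.513628.
$159.25 × 2.513628 = $400.295259 ≈ $400.30.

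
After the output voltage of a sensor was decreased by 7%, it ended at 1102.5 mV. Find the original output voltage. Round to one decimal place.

The overall multiplier applied was 0.93.
So the original output voltage was 1102.5 ÷ 0.93 ≈ 1185.5 mV.

1185.5 mV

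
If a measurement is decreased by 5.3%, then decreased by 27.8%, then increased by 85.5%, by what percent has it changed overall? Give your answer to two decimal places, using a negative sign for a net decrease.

The combined multiplier is 0.947 × 0.722 × 1.855 = 1.26832657.
That corresponds to an increase of 26.83%.

26.83%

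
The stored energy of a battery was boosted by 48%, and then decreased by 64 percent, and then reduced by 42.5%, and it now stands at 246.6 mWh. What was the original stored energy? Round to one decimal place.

804.9 mWh

Undoing the 42.5% decrease: 246.6 ÷ 0.575 ≈ 428.869565.
Undoing the 64% decrease: 428.869565 ÷ 0.36 ≈ 1191.304347.
Undoing the 48% increase: 1191.304347 ÷ 1.48 ≈ 804.9 mWh.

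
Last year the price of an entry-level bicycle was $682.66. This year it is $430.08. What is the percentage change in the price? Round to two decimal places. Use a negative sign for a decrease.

Change: $430.08 − $682.66 = -$252.58.
Relative to the original: -$252.58 ÷ $682.66 ≈ -37.00%.

-37.00%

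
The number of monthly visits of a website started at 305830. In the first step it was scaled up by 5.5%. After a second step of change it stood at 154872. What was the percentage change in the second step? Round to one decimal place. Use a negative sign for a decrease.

-52.0%

After the first step: 305830 × 1.055 = 322650.65.
Second-step multiplier: 154872 ÷ 322650.65 ≈ 0.48.
That is a change of -52.0%.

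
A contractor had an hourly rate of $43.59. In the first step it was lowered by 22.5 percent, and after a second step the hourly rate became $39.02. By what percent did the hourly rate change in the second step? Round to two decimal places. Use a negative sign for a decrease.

15.50%

After the first step: $43.59 × 0.775 = $33.78225.
Second-step multiplier: $39.02 ÷ $33.78225 ≈ 1.155044.
That is a change of 15.50%.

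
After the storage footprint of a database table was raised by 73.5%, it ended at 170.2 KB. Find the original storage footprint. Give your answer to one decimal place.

98.1 KB

The overall multiplier applied was 1.735.
So the original storage footprint was 170.2 ÷ 1.735 ≈ 98.1 KB.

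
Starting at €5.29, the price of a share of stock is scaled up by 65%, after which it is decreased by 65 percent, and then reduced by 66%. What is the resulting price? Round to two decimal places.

€1.04

65% increase: €5.29 × 1.65 = €8.7285.
65% decrease: €8.7285 × 0.35 = €3.054975.
Apply the 66% decrease: €3.054975 × 0.34 = €1.0386915 ≈ €1.04.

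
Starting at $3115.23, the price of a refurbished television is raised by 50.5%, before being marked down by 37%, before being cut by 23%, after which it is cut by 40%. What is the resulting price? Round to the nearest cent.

$1364.61

After the 50.5% increase: $3115.23 × 1.505 = $4688.42115.
Apply the 37% decrease: $4688.42115 × 0.63 = $2953.7053245.
23% decrease: $2953.7053245 × 0.77 = $2274.353099865.
40% decrease: $2274.353099865 × 0.6 = $1364.611859919 ≈ $1364.61.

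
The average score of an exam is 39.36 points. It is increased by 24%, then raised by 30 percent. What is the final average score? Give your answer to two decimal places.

63.45 points

Each change multiplies by a factor: 1.24 × 1.3 = 1.612.
39.36 × 1.612 = 63.44832 ≈ 63.45.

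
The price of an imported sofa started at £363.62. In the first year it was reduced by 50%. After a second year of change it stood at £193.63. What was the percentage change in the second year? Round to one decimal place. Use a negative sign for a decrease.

6.5%

After the first year: £363.62 × 0.5 = £181.81.
Second-year multiplier: £193.63 ÷ £181.81 ≈ 1.06501.
That is a change of 6.5%.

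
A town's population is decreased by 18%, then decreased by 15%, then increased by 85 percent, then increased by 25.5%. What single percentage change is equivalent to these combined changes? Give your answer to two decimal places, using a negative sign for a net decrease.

An 18% decrease multiplies by 0.82.
Then a 15% decrease: 0.82 × 0.85 = 0.697.
Then an 85% increase: 0.697 × 1.85 = 1.28945.
Then a 25.5% increase: 1.28945 × 1.255 = 1.61825975.
Overall factor 1.61825975, i.e. 61.83%.

61.83%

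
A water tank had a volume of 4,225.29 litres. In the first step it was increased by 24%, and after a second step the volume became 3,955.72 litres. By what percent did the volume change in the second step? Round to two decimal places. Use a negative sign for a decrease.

After the first step: 4,225.29 × 1.24 = 5239.3596.
Second-step multiplier: 3,955.72 ÷ 5239.3596 ≈ 0.755001.
That is a change of -24.50%.

-24.50%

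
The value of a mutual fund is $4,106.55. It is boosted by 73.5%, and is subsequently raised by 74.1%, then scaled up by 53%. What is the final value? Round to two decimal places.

$18,978.71

Each change multiplies by a factor: 1.735 × 1.741 × 1.53 = 4.62157155.
$4,106.55 × 4.62157155 = $18978.7146486525 ≈ $18,978.71.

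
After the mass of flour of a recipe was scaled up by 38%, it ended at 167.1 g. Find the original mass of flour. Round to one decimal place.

121.1 g

The overall multiplier applied was 1.38.
So the original mass of flour was 167.1 ÷ 1.38 ≈ 121.1 g.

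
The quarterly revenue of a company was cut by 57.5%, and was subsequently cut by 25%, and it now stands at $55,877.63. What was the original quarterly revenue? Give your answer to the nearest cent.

$175,302.37

Undoing the 25% decrease: $55,877.63 ÷ 0.75 ≈ $74503.506667.
Undoing the 57.5% decrease: $74503.506667 ÷ 0.425 ≈ $175,302.37.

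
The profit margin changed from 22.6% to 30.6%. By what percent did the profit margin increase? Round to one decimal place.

The change is 30.6 − 22.6 = 8.0 percentage points.
Relative to the original 22.6%, that is 8.0 ÷ 22.6 ≈ 35.4%.
So the profit margin rose by 35.4%.

35.4%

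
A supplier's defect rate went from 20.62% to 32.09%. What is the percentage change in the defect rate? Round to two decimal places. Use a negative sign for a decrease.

55.63%

The change is 32.09 − 20.62 = 11.47 percentage points.
Relative to the original 20.62%, that is 11.47 ÷ 20.62 ≈ 55.63%.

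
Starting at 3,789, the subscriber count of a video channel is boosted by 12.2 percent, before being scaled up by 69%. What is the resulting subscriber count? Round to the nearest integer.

Each change multiplies by a factor: 1.122 × 1.69 = 1.89618.
3,789 × 1.89618 = 7184.62602 ≈ 7,185.

7,185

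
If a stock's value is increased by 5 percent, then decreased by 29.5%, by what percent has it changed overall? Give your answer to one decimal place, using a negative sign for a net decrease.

A 5% increase multiplies by 1.05.
Then a 29.5% decrease: 1.05 × 0.705 = 0.74025.
Overall factor 0.74025, i.e. -26.0%.

-26.0%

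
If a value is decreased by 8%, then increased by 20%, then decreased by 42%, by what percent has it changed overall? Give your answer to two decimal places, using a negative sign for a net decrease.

-35.97%

An 8% decrease multiplies by 0.92.
Then a 20% increase: 0.92 × 1.2 = 1.104.
Then a 42% decrease: 1.104 × 0.58 = 0.64032.
Overall factor 0.64032, i.e. -35.97%.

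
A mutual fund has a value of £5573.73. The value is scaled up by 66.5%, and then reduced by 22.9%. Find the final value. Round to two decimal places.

£7155.08

Each change multiplies by a factor: 1.665 × 0.771 = 1.283715.
£5573.73 × 1.283715 = £7155.08080695 ≈ £7155.08.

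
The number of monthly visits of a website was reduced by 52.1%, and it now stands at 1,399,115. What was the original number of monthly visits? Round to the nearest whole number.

2,920,908

The overall multiplier applied was 0.479.
So the original number of monthly visits was 1,399,115 ÷ 0.479 ≈ 2,920,908.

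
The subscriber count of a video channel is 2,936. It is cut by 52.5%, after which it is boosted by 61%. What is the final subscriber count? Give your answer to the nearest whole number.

Each change multiplies by a factor: 0.475 × 1.61 = 0.76475.
2,936 × 0.76475 = 2245.306 ≈ 2,245.

2,245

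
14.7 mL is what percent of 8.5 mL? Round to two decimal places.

172.94%

14.7 mL ÷ 8.5 mL ≈ 172.94%.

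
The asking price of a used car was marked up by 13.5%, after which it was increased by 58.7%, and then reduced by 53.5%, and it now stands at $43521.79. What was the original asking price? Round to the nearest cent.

$51961.42

The overall multiplier applied was 1.135 × 1.587 × 0.465 = 0.837578925.
So the original asking price was $43521.79 ÷ 0.837578925 ≈ $51961.42.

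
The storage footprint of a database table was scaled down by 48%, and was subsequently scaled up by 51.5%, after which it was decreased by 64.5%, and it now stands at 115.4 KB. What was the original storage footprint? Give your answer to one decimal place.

412.6 KB

Undoing the 64.5% decrease: 115.4 ÷ 0.355 ≈ 325.070423.
Undoing the 51.5% increase: 325.070423 ÷ 1.515 ≈ 214.567936.
Undoing the 48% decrease: 214.567936 ÷ 0.52 ≈ 412.6 KB.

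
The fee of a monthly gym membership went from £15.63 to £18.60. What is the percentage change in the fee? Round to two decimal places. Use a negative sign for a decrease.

Change: £18.60 − £15.63 = £2.97.
Relative to the original: £2.97 ÷ £15.63 ≈ 19.00%.

19.00%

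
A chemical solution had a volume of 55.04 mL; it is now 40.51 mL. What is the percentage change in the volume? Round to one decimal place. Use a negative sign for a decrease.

Change: 40.51 − 55.04 = -14.53.
Relative to the original: -14.53 ÷ 55.04 ≈ -26.4%.

-26.4%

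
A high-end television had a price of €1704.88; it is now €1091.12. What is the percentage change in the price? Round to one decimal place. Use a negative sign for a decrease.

-36.0%

Change: €1091.12 − €1704.88 = -€613.76.
Relative to the original: -€613.76 ÷ €1704.88 ≈ -36.0%.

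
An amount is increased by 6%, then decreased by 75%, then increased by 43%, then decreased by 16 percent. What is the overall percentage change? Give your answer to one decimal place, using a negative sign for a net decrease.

-68.2%

The combined multiplier is 1.06 × 0.25 × 1.43 × 0.84 = 0.318318.
That corresponds to a decrease of 68.2%.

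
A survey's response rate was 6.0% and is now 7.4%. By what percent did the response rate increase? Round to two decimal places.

23.33%

The change is 7.4 − 6.0 = 1.4 percentage points.
Relative to the original 6.0%, that is 1.4 ÷ 6.0 ≈ 23.33%.
So the response rate rose by 23.33%.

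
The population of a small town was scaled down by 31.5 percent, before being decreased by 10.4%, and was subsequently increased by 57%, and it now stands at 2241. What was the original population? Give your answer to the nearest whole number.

2326

The overall multiplier applied was 0.685 × 0.896 × 1.57 = 0.9636032.
So the original population was 2241 ÷ 0.9636032 ≈ 2326.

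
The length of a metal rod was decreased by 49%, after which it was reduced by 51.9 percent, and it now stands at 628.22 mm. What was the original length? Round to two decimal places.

2,560.92 mm

The overall multiplier applied was 0.51 × 0.481 = 0.24531.
So the original length was 628.22 ÷ 0.24531 ≈ 2,560.92 mm.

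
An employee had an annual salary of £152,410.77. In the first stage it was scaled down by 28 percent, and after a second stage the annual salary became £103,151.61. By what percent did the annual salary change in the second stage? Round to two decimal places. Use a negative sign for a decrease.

After the first stage: £152,410.77 × 0.72 = £109735.7544.
Second-stage multiplier: £103,151.61 ÷ £109735.7544 ≈ 0.94.
That is a change of -6.00%.

-6.00%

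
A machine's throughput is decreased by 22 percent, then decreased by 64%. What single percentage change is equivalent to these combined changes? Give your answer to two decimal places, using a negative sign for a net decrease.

-71.92%

The combined multiplier is 0.78 × 0.36 = 0.2808.
That corresponds to a decrease of 71.92%.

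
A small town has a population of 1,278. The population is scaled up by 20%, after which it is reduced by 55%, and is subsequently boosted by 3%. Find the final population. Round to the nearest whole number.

711

Each change multiplies by a factor: 1.2 × 0.45 × 1.03 = 0.5562.
1,278 × 0.5562 = 710.8236 ≈ 711.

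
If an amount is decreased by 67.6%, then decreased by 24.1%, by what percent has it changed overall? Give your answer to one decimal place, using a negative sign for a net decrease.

A 67.6% decrease multiplies by 0.324.
Then a 24.1% decrease: 0.324 × 0.759 = 0.245916.
Overall factor 0.245916, i.e. -75.4%.

-75.4%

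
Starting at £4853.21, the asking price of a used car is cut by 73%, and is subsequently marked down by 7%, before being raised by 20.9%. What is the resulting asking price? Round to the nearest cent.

Each change multiplies by a factor: 0.27 × 0.93 × 1.209 = 0.3035799.
£4853.21 × 0.3035799 = £1473.337006479 ≈ £1473.34.

£1473.34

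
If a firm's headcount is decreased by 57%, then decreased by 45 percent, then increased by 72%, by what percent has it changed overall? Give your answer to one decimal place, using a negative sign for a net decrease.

A 57% decrease multiplies by 0.43.
Then a 45% decrease: 0.43 × 0.55 = 0.2365.
Then a 72% increase: 0.2365 × 1.72 = 0.40678.
Overall factor 0.40678, i.e. -59.3%.

-59.3%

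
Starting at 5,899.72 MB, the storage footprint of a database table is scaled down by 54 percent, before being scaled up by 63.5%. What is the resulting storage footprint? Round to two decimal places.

Apply the 54% decrease: 5,899.72 × 0.46 = 2713.8712.
Apply the 63.5% increase: 2713.8712 × 1.635 = 4437.179412 ≈ 4,437.18.

4,437.18 MB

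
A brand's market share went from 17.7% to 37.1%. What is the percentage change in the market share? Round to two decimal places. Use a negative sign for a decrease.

The change is 37.1 − 17.7 = 19.4 percentage points.
Relative to the original 17.7%, that is 19.4 ÷ 17.7 ≈ 109.60%.

109.60%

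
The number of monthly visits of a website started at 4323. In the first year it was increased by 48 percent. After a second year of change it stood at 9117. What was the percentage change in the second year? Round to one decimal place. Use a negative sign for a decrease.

42.5%

After the first year: 4323 × 1.48 = 6398.04.
Second-year multiplier: 9117 ÷ 6398.04 ≈ 1.42497.
That is a change of 42.5%.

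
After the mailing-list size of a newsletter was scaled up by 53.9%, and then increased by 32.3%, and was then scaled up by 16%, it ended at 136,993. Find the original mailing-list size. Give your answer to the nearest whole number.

Undoing the 16% increase: 136,993 ÷ 1.16 ≈ 118097.413793.
Undoing the 32.3% increase: 118097.413793 ÷ 1.323 ≈ 89264.863033.
Undoing the 53.9% increase: 89264.863033 ÷ 1.539 ≈ 58,002.

58,002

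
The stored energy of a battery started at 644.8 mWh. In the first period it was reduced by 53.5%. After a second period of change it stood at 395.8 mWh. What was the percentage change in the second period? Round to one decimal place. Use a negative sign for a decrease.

32.0%

After the first period: 644.8 × 0.465 = 299.832.
Second-period multiplier: 395.8 ÷ 299.832 ≈ 1.32007.
That is a change of 32.0%.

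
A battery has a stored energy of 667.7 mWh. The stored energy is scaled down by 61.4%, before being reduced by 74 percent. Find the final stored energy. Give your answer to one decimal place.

67.0 mWh

Each change multiplies by a factor: 0.386 × 0.26 = 0.10036.
667.7 × 0.10036 = 67.010372 ≈ 67.0.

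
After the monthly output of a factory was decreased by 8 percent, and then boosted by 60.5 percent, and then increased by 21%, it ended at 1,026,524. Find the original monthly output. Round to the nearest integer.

The overall multiplier applied was 0.92 × 1.605 × 1.21 = 1.786686.
So the original monthly output was 1,026,524 ÷ 1.786686 ≈ 574,541.

574,541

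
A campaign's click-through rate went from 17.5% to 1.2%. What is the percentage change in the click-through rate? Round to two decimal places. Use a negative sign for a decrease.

-93.14%

The change is 1.2 − 17.5 = -16.3 percentage points.
Relative to the original 17.5%, that is -16.3 ÷ 17.5 ≈ -93.14%.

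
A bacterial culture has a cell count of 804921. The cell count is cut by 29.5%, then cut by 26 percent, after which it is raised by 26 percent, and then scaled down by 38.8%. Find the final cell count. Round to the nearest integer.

Each change multiplies by a factor: 0.705 × 0.74 × 1.26 × 0.612 = 0.402293304.
804921 × 0.402293304 = 323814.328548984 ≈ 323814.

323814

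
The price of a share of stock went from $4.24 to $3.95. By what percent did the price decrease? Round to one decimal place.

6.8%

Change: $3.95 − $4.24 = -$0.29.
Relative to the original: -$0.29 ÷ $4.24 ≈ -6.8%.
So the price decreased by 6.8%.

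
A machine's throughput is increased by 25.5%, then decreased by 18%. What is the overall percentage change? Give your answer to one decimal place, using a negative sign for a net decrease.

A 25.5% increase multiplies by 1.255.
Then an 18% decrease: 1.255 × 0.82 = 1.0291.
Overall factor 1.0291, i.e. 2.9%.

2.9%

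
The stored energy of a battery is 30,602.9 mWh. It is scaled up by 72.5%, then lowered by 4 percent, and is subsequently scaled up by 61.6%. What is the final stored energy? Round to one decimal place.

81,896.3 mWh

Each change multiplies by a factor: 1.725 × 0.96 × 1.616 = 2.676096.
30,602.9 × 2.676096 = 81896.2982784 ≈ 81,896.3.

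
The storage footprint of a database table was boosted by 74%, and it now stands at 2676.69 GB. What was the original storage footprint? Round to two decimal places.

1538.33 GB

The overall multiplier applied was 1.74.
So the original storage footprint was 2676.69 ÷ 1.74 ≈ 1538.33 GB.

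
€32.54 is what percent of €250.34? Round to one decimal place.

€32.54 ÷ €250.34 ≈ 13.0%.

13.0%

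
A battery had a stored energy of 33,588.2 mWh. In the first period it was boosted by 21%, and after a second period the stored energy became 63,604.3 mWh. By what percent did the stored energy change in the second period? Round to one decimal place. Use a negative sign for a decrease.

56.5%

After the first period: 33,588.2 × 1.21 = 40641.722.
Second-period multiplier: 63,604.3 ÷ 40641.722 ≈ 1.565.
That is a change of 56.5%.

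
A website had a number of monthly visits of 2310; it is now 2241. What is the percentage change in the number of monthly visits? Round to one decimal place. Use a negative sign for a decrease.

Change: 2241 − 2310 = -69.
Relative to the original: -69 ÷ 2310 ≈ -3.0%.

-3.0%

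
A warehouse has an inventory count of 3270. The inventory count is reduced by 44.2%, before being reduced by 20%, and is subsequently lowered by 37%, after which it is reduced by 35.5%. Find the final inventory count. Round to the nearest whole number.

593

Each change multiplies by a factor: 0.558 × 0.8 × 0.63 × 0.645 = 0.18139464.
3270 × 0.18139464 = 593.1604728 ≈ 593.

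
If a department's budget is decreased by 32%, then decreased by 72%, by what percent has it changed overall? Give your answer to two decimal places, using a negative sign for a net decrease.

-80.96%

A 32% decrease multiplies by 0.68.
Then a 72% decrease: 0.68 × 0.28 = 0.1904.
Overall factor 0.1904, i.e. -80.96%.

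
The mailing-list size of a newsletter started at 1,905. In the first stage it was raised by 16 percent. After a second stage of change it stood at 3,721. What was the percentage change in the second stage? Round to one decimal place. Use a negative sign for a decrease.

After the first stage: 1,905 × 1.16 = 2209.8.
Second-stage multiplier: 3,721 ÷ 2209.8 ≈ 1.68386.
That is a change of 68.4%.

68.4%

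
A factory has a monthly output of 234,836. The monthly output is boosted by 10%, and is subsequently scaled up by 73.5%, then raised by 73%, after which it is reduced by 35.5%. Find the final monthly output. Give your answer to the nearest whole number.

Each change multiplies by a factor: 1.1 × 1.735 × 1.73 × 0.645 = 2.129599725.
234,836 × 2.129599725 = 500106.6810201 ≈ 500,107.

500,107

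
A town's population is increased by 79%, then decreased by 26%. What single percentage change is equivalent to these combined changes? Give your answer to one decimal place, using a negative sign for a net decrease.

The combined multiplier is 1.79 × 0.74 = 1.3246.
That corresponds to an increase of 32.5%.

32.5%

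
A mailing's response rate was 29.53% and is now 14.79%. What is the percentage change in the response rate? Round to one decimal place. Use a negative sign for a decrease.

The change is 14.79 − 29.53 = -14.74 percentage points.
Relative to the original 29.53%, that is -14.74 ÷ 29.53 ≈ -49.9%.

-49.9%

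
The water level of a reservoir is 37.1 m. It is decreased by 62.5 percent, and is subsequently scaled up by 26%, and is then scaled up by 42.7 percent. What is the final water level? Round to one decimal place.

Apply the 62.5% decrease: 37.1 × 0.375 = 13.9125.
Apply the 26% increase: 13.9125 × 1.26 = 17.52975.
Apply the 42.7% increase: 17.52975 × 1.427 = 25.01495325 ≈ 25.0.

25.0 m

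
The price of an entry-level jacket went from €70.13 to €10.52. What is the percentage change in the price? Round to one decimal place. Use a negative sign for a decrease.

Change: €10.52 − €70.13 = -€59.61.
Relative to the original: -€59.61 ÷ €70.13 ≈ -85.0%.

-85.0%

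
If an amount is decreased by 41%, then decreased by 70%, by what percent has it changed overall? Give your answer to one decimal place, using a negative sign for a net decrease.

A 41% decrease multiplies by 0.59.
Then a 70% decrease: 0.59 × 0.3 = 0.177.
Overall factor 0.177, i.e. -82.3%.

-82.3%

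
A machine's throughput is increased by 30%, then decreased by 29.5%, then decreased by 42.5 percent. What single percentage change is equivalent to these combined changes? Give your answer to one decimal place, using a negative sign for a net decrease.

-47.3%

The combined multiplier is 1.3 × 0.705 × 0.575 = 0.5269875.
That corresponds to a decrease of 47.3%.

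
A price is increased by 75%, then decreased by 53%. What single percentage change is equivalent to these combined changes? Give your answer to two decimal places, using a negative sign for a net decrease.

-17.75%

A 75% increase multiplies by 1.75.
Then a 53% decrease: 1.75 × 0.47 = 0.8225.
Overall factor 0.8225, i.e. -17.75%.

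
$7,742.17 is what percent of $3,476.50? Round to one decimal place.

$7,742.17 ÷ $3,476.50 ≈ 222.7%.

222.7%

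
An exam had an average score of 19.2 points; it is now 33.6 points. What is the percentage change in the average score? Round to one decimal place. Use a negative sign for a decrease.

75.0%

Change: 33.6 − 19.2 = 14.4.
Relative to the original: 14.4 ÷ 19.2 = 75.0%.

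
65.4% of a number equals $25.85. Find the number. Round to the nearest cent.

$39.53

$25.85 ÷ 0.654 ≈ $39.53.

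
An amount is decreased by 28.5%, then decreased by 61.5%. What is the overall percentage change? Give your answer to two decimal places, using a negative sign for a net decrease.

-72.47%

A 28.5% decrease multiplies by 0.715.
Then a 61.5% decrease: 0.715 × 0.385 = 0.275275.
Overall factor 0.275275, i.e. -72.47%.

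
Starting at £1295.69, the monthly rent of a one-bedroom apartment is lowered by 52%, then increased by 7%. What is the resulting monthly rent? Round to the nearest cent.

After the 52% decrease: £1295.69 × 0.48 = £621.9312.
After the 7% increase: £621.9312 × 1.07 = £665.466384 ≈ £665.47.

£665.47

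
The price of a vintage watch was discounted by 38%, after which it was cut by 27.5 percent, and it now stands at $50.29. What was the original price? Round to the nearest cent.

$111.88

The overall multiplier applied was 0.62 × 0.725 = 0.4495.
So the original price was $50.29 ÷ 0.4495 ≈ $111.88.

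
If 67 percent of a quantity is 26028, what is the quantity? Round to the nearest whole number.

38848

26028 ÷ 0.67 ≈ 38848.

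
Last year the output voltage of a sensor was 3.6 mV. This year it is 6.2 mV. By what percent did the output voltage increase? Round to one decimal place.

72.2%

Change: 6.2 − 3.6 = 2.6.
Relative to the original: 2.6 ÷ 3.6 ≈ 72.2%.
So the output voltage increased by 72.2%.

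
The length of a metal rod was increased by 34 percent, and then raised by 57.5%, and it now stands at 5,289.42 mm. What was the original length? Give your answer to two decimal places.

2,506.24 mm

The overall multiplier applied was 1.34 × 1.575 = 2.1105.
So the original length was 5,289.42 ÷ 2.1105 ≈ 2,506.24 mm.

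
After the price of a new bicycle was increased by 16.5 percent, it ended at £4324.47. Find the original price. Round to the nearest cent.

£3711.99

The overall multiplier applied was 1.165.
So the original price was £4324.47 ÷ 1.165 ≈ £3711.99.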